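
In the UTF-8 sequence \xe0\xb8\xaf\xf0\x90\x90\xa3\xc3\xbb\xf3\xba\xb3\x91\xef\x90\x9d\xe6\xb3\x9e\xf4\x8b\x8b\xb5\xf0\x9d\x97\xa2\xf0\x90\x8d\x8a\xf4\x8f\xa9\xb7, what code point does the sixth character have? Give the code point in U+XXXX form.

Offset 0: leading byte 0xE0 = 11100000 → 3-byte char #1 = E0 B8 AF.
Offset 3: leading byte 0xF0 = 11110000 → 4-byte char #2 = F0 90 90 A3.
Offset 7: leading byte 0xC3 = 11000011 → 2-byte char #3 = C3 BB.
Offset 9: leading byte 0xF3 = 11110011 → 4-byte char #4 = F3 BA B3 91.
Offset 13: leading byte 0xEF = 11101111 → 3-byte char #5 = EF 90 9D.
Offset 16: leading byte 0xE6 = 11100110 → 3-byte char #6 = E6 B3 9E.
Leading byte 0xE6 = 11100110 matches 1110xxxx → 3-byte sequence.
Byte 1: 0xE6 = 11100110, payload 0110 (4 bits).
Byte 2: 0xB3 = 10110011 (10xxxxxx ✓), payload 110011.
Byte 3: 0x9E = 10011110 (10xxxxxx ✓), payload 011110.
Concatenate: 0110110011011110 = 0x6CDE (16 bits → U+6CDE).

U+6CDE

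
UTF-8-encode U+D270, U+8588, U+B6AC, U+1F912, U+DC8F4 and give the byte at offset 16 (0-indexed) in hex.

U+D270 → 3-byte form ED 89 B0 at offsets 0–2.
U+8588 → 3-byte form E8 96 88 at offsets 3–5.
U+B6AC → 3-byte form EB 9A AC at offsets 6–8.
U+1F912 → 4-byte form F0 9F A4 92 at offsets 9–12.
U+DC8F4 → 4-byte form F3 9C A3 B4 at offsets 13–16.
Offset 16 falls in char 5's range; it's byte 4 of F3 9C A3 B4 = 0xB4.

0xB4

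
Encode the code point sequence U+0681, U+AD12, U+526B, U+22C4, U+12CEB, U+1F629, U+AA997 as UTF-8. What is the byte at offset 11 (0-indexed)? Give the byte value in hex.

0xF0

U+0681 → 2-byte form DA 81 at offsets 0–1.
U+AD12 → 3-byte form EA B4 92 at offsets 2–4.
U+526B → 3-byte form E5 89 AB at offsets 5–7.
U+22C4 → 3-byte form E2 8B 84 at offsets 8–10.
U+12CEB → 4-byte form F0 92 B3 AB at offsets 11–14.
Offset 11 falls in char 5's range; it's byte 1 of F0 92 B3 AB = 0xF0.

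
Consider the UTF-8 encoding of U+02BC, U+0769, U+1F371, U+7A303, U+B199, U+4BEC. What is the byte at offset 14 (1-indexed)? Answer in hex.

1-indexed offset 14 is 0-indexed offset 13.
U+02BC → 2-byte form CA BC at offsets 0–1.
U+0769 → 2-byte form DD A9 at offsets 2–3.
U+1F371 → 4-byte form F0 9F 8D B1 at offsets 4–7.
U+7A303 → 4-byte form F1 BA 8C 83 at offsets 8–11.
U+B199 → 3-byte form EB 86 99 at offsets 12–14.
Offset 13 falls in char 5's range; it's byte 2 of EB 86 99 = 0x86.

0x86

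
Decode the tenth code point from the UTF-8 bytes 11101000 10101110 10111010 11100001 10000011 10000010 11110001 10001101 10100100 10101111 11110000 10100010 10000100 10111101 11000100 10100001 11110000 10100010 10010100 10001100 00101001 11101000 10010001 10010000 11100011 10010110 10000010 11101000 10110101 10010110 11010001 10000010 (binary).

U+8D56

Offset 0: leading byte 0xE8 = 11101000 → 3-byte char #1 = E8 AE BA.
Offset 3: leading byte 0xE1 = 11100001 → 3-byte char #2 = E1 83 82.
Offset 6: leading byte 0xF1 = 11110001 → 4-byte char #3 = F1 8D A4 AF.
Offset 10: leading byte 0xF0 = 11110000 → 4-byte char #4 = F0 A2 84 BD.
Offset 14: leading byte 0xC4 = 11000100 → 2-byte char #5 = C4 A1.
Offset 16: leading byte 0xF0 = 11110000 → 4-byte char #6 = F0 A2 94 8C.
Offset 20: leading byte 0x29 = 00101001 → 1-byte char #7 = 29.
Offset 21: leading byte 0xE8 = 11101000 → 3-byte char #8 = E8 91 90.
Offset 24: leading byte 0xE3 = 11100011 → 3-byte char #9 = E3 96 82.
Offset 27: leading byte 0xE8 = 11101000 → 3-byte char #10 = E8 B5 96.
Leading byte 0xE8 = 11101000 matches 1110xxxx → 3-byte sequence.
Byte 1: 0xE8 = 11101000, payload 1000 (4 bits).
Byte 2: 0xB5 = 10110101 (10xxxxxx ✓), payload 110101.
Byte 3: 0x96 = 10010110 (10xxxxxx ✓), payload 010110.
Concatenate: 1000110101010110 = 0x8D56 (16 bits → U+8D56).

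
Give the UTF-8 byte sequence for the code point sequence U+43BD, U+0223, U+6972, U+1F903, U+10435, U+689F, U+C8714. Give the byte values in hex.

E4 8E BD C8 A3 E6 A5 B2 F0 9F A4 83 F0 90 90 B5 E6 A2 9F F3 88 9C 94

U+43BD: 3-byte form → E4 8E BD.
U+0223: 2-byte form → C8 A3.
U+6972: 3-byte form → E6 A5 B2.
U+1F903: 4-byte form → F0 9F A4 83.
U+10435: 4-byte form → F0 90 90 B5.
U+689F: 3-byte form → E6 A2 9F.
U+C8714: 4-byte form → F3 88 9C 94.
Concatenated (23 bytes): E4 8E BD C8 A3 E6 A5 B2 F0 9F A4 83 F0 90 90 B5 E6 A2 9F F3 88 9C 94.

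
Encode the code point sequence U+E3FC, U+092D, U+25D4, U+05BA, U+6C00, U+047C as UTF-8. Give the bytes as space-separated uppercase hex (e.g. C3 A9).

EE 8F BC E0 A4 AD E2 97 94 D6 BA E6 B0 80 D1 BC

U+E3FC: 3-byte form → EE 8F BC.
U+092D: 3-byte form → E0 A4 AD.
U+25D4: 3-byte form → E2 97 94.
U+05BA: 2-byte form → D6 BA.
U+6C00: 3-byte form → E6 B0 80.
U+047C: 2-byte form → D1 BC.
Concatenated (16 bytes): EE 8F BC E0 A4 AD E2 97 94 D6 BA E6 B0 80 D1 BC.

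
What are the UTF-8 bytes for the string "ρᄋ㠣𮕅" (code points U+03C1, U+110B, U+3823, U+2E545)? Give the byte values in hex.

CF 81 E1 84 8B E3 A0 A3 F0 AE 95 85

U+03C1: 2-byte form → CF 81.
U+110B: 3-byte form → E1 84 8B.
U+3823: 3-byte form → E3 A0 A3.
U+2E545: 4-byte form → F0 AE 95 85.
Concatenated (12 bytes): CF 81 E1 84 8B E3 A0 A3 F0 AE 95 85.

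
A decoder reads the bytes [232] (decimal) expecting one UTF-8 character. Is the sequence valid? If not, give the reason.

Leading byte 0xE8 = 11101000 → 3-byte form, but only 1 byte is present.

invalid (sequence truncated)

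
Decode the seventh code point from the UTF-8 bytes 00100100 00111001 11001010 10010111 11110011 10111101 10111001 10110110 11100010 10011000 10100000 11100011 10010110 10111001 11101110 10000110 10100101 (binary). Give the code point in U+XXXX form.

Offset 0: leading byte 0x24 = 00100100 → 1-byte char #1 = 24.
Offset 1: leading byte 0x39 = 00111001 → 1-byte char #2 = 39.
Offset 2: leading byte 0xCA = 11001010 → 2-byte char #3 = CA 97.
Offset 4: leading byte 0xF3 = 11110011 → 4-byte char #4 = F3 BD B9 B6.
Offset 8: leading byte 0xE2 = 11100010 → 3-byte char #5 = E2 98 A0.
Offset 11: leading byte 0xE3 = 11100011 → 3-byte char #6 = E3 96 B9.
Offset 14: leading byte 0xEE = 11101110 → 3-byte char #7 = EE 86 A5.
Leading byte 0xEE = 11101110 matches 1110xxxx → 3-byte sequence.
Byte 1: 0xEE = 11101110, payload 1110 (4 bits).
Byte 2: 0x86 = 10000110 (10xxxxxx ✓), payload 000110.
Byte 3: 0xA5 = 10100101 (10xxxxxx ✓), payload 100101.
Concatenate: 1110000110100101 = 0xE1A5 (16 bits → U+E1A5).

U+E1A5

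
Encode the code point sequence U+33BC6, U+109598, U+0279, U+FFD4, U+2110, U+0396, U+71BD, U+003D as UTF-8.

F0 B3 AF 86 F4 89 96 98 C9 B9 EF BF 94 E2 84 90 CE 96 E7 86 BD 3D

U+33BC6: 4-byte form → F0 B3 AF 86.
U+109598: 4-byte form → F4 89 96 98.
U+0279: 2-byte form → C9 B9.
U+FFD4: 3-byte form → EF BF 94.
U+2110: 3-byte form → E2 84 90.
U+0396: 2-byte form → CE 96.
U+71BD: 3-byte form → E7 86 BD.
U+003D: 1-byte form → 3D.
Concatenated (22 bytes): F0 B3 AF 86 F4 89 96 98 C9 B9 EF BF 94 E2 84 90 CE 96 E7 86 BD 3D.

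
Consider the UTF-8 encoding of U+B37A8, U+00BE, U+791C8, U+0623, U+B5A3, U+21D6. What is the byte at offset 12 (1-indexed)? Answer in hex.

0xA3

1-indexed offset 12 is 0-indexed offset 11.
U+B37A8 → 4-byte form F2 B3 9E A8 at offsets 0–3.
U+00BE → 2-byte form C2 BE at offsets 4–5.
U+791C8 → 4-byte form F1 B9 87 88 at offsets 6–9.
U+0623 → 2-byte form D8 A3 at offsets 10–11.
Offset 11 falls in char 4's range; it's byte 2 of D8 A3 = 0xA3.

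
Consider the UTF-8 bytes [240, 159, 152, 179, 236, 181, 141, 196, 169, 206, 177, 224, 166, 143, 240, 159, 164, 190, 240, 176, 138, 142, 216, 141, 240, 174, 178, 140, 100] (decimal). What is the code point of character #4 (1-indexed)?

Offset 0: leading byte 0xF0 = 11110000 → 4-byte char #1 = F0 9F 98 B3.
Offset 4: leading byte 0xEC = 11101100 → 3-byte char #2 = EC B5 8D.
Offset 7: leading byte 0xC4 = 11000100 → 2-byte char #3 = C4 A9.
Offset 9: leading byte 0xCE = 11001110 → 2-byte char #4 = CE B1.
Leading byte 0xCE = 11001110 matches 110xxxxx → 2-byte sequence.
Byte 1: 0xCE = 11001110, payload 01110 (5 bits).
Byte 2: 0xB1 = 10110001 (10xxxxxx ✓), payload 110001.
Concatenate: 01110110001 = 0x3B1 (11 bits → U+03B1).

U+03B1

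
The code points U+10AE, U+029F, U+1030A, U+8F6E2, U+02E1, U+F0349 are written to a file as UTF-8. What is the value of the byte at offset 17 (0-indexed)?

0x8D

U+10AE → 3-byte form E1 82 AE at offsets 0–2.
U+029F → 2-byte form CA 9F at offsets 3–4.
U+1030A → 4-byte form F0 90 8C 8A at offsets 5–8.
U+8F6E2 → 4-byte form F2 8F 9B A2 at offsets 9–12.
U+02E1 → 2-byte form CB A1 at offsets 13–14.
U+F0349 → 4-byte form F3 B0 8D 89 at offsets 15–18.
Offset 17 falls in char 6's range; it's byte 3 of F3 B0 8D 89 = 0x8D.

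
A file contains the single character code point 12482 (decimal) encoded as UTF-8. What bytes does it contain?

E3 83 82

U+30C2 = 0x30C2 = 12482 decimal. In range U+0800–U+FFFF → 3-byte form: 1110xxxx 10xxxxxx 10xxxxxx.
Binary (16 bits): 0011000011000010.
Split 4+6+6: 0011 | 000011 | 000010.
Byte 1: 11100011 = 0xE3.
Byte 2: 10000011 = 0x83.
Byte 3: 10000010 = 0x82.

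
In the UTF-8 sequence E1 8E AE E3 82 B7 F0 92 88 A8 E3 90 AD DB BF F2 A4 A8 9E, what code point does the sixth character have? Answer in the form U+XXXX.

U+A4A1E

Offset 0: leading byte 0xE1 = 11100001 → 3-byte char #1 = E1 8E AE.
Offset 3: leading byte 0xE3 = 11100011 → 3-byte char #2 = E3 82 B7.
Offset 6: leading byte 0xF0 = 11110000 → 4-byte char #3 = F0 92 88 A8.
Offset 10: leading byte 0xE3 = 11100011 → 3-byte char #4 = E3 90 AD.
Offset 13: leading byte 0xDB = 11011011 → 2-byte char #5 = DB BF.
Offset 15: leading byte 0xF2 = 11110010 → 4-byte char #6 = F2 A4 A8 9E.
Leading byte 0xF2 = 11110010 matches 11110xxx → 4-byte sequence.
Byte 1: 0xF2 = 11110010, payload 010 (3 bits).
Byte 2: 0xA4 = 10100100 (10xxxxxx ✓), payload 100100.
Byte 3: 0xA8 = 10101000 (10xxxxxx ✓), payload 101000.
Byte 4: 0x9E = 10011110 (10xxxxxx ✓), payload 011110.
Concatenate: 010100100101000011110 = 0xA4A1E (21 bits → U+A4A1E).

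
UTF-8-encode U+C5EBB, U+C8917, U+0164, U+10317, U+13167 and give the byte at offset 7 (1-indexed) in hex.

0xA4

1-indexed offset 7 is 0-indexed offset 6.
U+C5EBB → 4-byte form F3 85 BA BB at offsets 0–3.
U+C8917 → 4-byte form F3 88 A4 97 at offsets 4–7.
Offset 6 falls in char 2's range; it's byte 3 of F3 88 A4 97 = 0xA4.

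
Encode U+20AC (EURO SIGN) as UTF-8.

E2 82 AC

U+20AC = 0x20AC = 8364 decimal. In range U+0800–U+FFFF → 3-byte form: 1110xxxx 10xxxxxx 10xxxxxx.
Binary (16 bits): 0010000010101100.
Split 4+6+6: 0010 | 000010 | 101100.
Byte 1: 11100010 = 0xE2.
Byte 2: 10000010 = 0x82.
Byte 3: 10101100 = 0xAC.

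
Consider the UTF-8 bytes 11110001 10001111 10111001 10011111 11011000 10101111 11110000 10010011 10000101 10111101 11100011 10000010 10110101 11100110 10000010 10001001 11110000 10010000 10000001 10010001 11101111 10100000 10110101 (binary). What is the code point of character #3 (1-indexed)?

Offset 0: leading byte 0xF1 = 11110001 → 4-byte char #1 = F1 8F B9 9F.
Offset 4: leading byte 0xD8 = 11011000 → 2-byte char #2 = D8 AF.
Offset 6: leading byte 0xF0 = 11110000 → 4-byte char #3 = F0 93 85 BD.
Leading byte 0xF0 = 11110000 matches 11110xxx → 4-byte sequence.
Byte 1: 0xF0 = 11110000, payload 000 (3 bits).
Byte 2: 0x93 = 10010011 (10xxxxxx ✓), payload 010011.
Byte 3: 0x85 = 10000101 (10xxxxxx ✓), payload 000101.
Byte 4: 0xBD = 10111101 (10xxxxxx ✓), payload 111101.
Concatenate: 000010011000101111101 = 0x1317D (21 bits → U+1317D).

U+1317D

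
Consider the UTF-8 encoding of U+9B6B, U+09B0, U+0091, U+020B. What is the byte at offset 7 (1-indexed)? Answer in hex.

0xC2

1-indexed offset 7 is 0-indexed offset 6.
U+9B6B → 3-byte form E9 AD AB at offsets 0–2.
U+09B0 → 3-byte form E0 A6 B0 at offsets 3–5.
U+0091 → 2-byte form C2 91 at offsets 6–7.
Offset 6 falls in char 3's range; it's byte 1 of C2 91 = 0xC2.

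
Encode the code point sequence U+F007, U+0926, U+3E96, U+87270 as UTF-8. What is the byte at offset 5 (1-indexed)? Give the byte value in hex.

1-indexed offset 5 is 0-indexed offset 4.
U+F007 → 3-byte form EF 80 87 at offsets 0–2.
U+0926 → 3-byte form E0 A4 A6 at offsets 3–5.
Offset 4 falls in char 2's range; it's byte 2 of E0 A4 A6 = 0xA4.

0xA4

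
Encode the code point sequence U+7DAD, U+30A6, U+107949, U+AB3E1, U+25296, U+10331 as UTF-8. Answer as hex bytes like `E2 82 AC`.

U+7DAD: 3-byte form → E7 B6 AD.
U+30A6: 3-byte form → E3 82 A6.
U+107949: 4-byte form → F4 87 A5 89.
U+AB3E1: 4-byte form → F2 AB 8F A1.
U+25296: 4-byte form → F0 A5 8A 96.
U+10331: 4-byte form → F0 90 8C B1.
Concatenated (22 bytes): E7 B6 AD E3 82 A6 F4 87 A5 89 F2 AB 8F A1 F0 A5 8A 96 F0 90 8C B1.

E7 B6 AD E3 82 A6 F4 87 A5 89 F2 AB 8F A1 F0 A5 8A 96 F0 90 8C B1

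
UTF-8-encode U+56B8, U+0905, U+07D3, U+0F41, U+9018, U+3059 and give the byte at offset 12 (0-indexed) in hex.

U+56B8 → 3-byte form E5 9A B8 at offsets 0–2.
U+0905 → 3-byte form E0 A4 85 at offsets 3–5.
U+07D3 → 2-byte form DF 93 at offsets 6–7.
U+0F41 → 3-byte form E0 BD 81 at offsets 8–10.
U+9018 → 3-byte form E9 80 98 at offsets 11–13.
Offset 12 falls in char 5's range; it's byte 2 of E9 80 98 = 0x80.

0x80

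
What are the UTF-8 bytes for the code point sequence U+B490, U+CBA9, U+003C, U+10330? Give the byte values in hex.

EB 92 90 EC AE A9 3C F0 90 8C B0

U+B490: 3-byte form → EB 92 90.
U+CBA9: 3-byte form → EC AE A9.
U+003C: 1-byte form → 3C.
U+10330: 4-byte form → F0 90 8C B0.
Concatenated (11 bytes): EB 92 90 EC AE A9 3C F0 90 8C B0.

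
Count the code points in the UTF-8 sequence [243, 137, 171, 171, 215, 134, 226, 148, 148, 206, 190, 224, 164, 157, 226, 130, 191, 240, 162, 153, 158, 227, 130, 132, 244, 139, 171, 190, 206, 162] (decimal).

Byte at offset 0: 0xF3 = 11110011 → 4-byte char (#1). Advance 4.
Byte at offset 4: 0xD7 = 11010111 → 2-byte char (#2). Advance 2.
Byte at offset 6: 0xE2 = 11100010 → 3-byte char (#3). Advance 3.
Byte at offset 9: 0xCE = 11001110 → 2-byte char (#4). Advance 2.
Byte at offset 11: 0xE0 = 11100000 → 3-byte char (#5). Advance 3.
Byte at offset 14: 0xE2 = 11100010 → 3-byte char (#6). Advance 3.
Byte at offset 17: 0xF0 = 11110000 → 4-byte char (#7). Advance 4.
Byte at offset 21: 0xE3 = 11100011 → 3-byte char (#8). Advance 3.
Byte at offset 24: 0xF4 = 11110100 → 4-byte char (#9). Advance 4.
Byte at offset 28: 0xCE = 11001110 → 2-byte char (#10). Advance 2.
Reached end at offset 30 after 10 code points.

10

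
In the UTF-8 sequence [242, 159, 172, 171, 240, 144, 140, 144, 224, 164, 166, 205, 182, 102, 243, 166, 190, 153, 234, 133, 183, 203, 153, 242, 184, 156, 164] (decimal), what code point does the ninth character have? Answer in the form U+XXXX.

Offset 0: leading byte 0xF2 = 11110010 → 4-byte char #1 = F2 9F AC AB.
Offset 4: leading byte 0xF0 = 11110000 → 4-byte char #2 = F0 90 8C 90.
Offset 8: leading byte 0xE0 = 11100000 → 3-byte char #3 = E0 A4 A6.
Offset 11: leading byte 0xCD = 11001101 → 2-byte char #4 = CD B6.
Offset 13: leading byte 0x66 = 01100110 → 1-byte char #5 = 66.
Offset 14: leading byte 0xF3 = 11110011 → 4-byte char #6 = F3 A6 BE 99.
Offset 18: leading byte 0xEA = 11101010 → 3-byte char #7 = EA 85 B7.
Offset 21: leading byte 0xCB = 11001011 → 2-byte char #8 = CB 99.
Offset 23: leading byte 0xF2 = 11110010 → 4-byte char #9 = F2 B8 9C A4.
Leading byte 0xF2 = 11110010 matches 11110xxx → 4-byte sequence.
Byte 1: 0xF2 = 11110010, payload 010 (3 bits).
Byte 2: 0xB8 = 10111000 (10xxxxxx ✓), payload 111000.
Byte 3: 0x9C = 10011100 (10xxxxxx ✓), payload 011100.
Byte 4: 0xA4 = 10100100 (10xxxxxx ✓), payload 100100.
Concatenate: 010111000011100100100 = 0xB8724 (21 bits → U+B8724).

U+B8724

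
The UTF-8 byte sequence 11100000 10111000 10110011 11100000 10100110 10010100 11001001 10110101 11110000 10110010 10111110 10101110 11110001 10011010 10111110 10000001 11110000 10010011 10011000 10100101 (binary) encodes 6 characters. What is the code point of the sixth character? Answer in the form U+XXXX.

Offset 0: leading byte 0xE0 = 11100000 → 3-byte char #1 = E0 B8 B3.
Offset 3: leading byte 0xE0 = 11100000 → 3-byte char #2 = E0 A6 94.
Offset 6: leading byte 0xC9 = 11001001 → 2-byte char #3 = C9 B5.
Offset 8: leading byte 0xF0 = 11110000 → 4-byte char #4 = F0 B2 BE AE.
Offset 12: leading byte 0xF1 = 11110001 → 4-byte char #5 = F1 9A BE 81.
Offset 16: leading byte 0xF0 = 11110000 → 4-byte char #6 = F0 93 98 A5.
Leading byte 0xF0 = 11110000 matches 11110xxx → 4-byte sequence.
Byte 1: 0xF0 = 11110000, payload 000 (3 bits).
Byte 2: 0x93 = 10010011 (10xxxxxx ✓), payload 010011.
Byte 3: 0x98 = 10011000 (10xxxxxx ✓), payload 011000.
Byte 4: 0xA5 = 10100101 (10xxxxxx ✓), payload 100101.
Concatenate: 000010011011000100101 = 0x13625 (21 bits → U+13625).

U+13625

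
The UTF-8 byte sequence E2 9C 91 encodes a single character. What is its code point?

U+2711

Leading byte 0xE2 = 11100010 matches 1110xxxx → 3-byte sequence.
Byte 1: 0xE2 = 11100010, payload 0010 (4 bits).
Byte 2: 0x9C = 10011100 (10xxxxxx ✓), payload 011100.
Byte 3: 0x91 = 10010001 (10xxxxxx ✓), payload 010001.
Concatenate: 0010011100010001 = 0x2711 (16 bits → U+2711).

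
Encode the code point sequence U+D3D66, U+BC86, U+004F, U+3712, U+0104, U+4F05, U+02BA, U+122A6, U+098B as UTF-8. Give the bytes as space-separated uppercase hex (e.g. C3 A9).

F3 93 B5 A6 EB B2 86 4F E3 9C 92 C4 84 E4 BC 85 CA BA F0 92 8A A6 E0 A6 8B

U+D3D66: 4-byte form → F3 93 B5 A6.
U+BC86: 3-byte form → EB B2 86.
U+004F: 1-byte form → 4F.
U+3712: 3-byte form → E3 9C 92.
U+0104: 2-byte form → C4 84.
U+4F05: 3-byte form → E4 BC 85.
U+02BA: 2-byte form → CA BA.
U+122A6: 4-byte form → F0 92 8A A6.
U+098B: 3-byte form → E0 A6 8B.
Concatenated (25 bytes): F3 93 B5 A6 EB B2 86 4F E3 9C 92 C4 84 E4 BC 85 CA BA F0 92 8A A6 E0 A6 8B.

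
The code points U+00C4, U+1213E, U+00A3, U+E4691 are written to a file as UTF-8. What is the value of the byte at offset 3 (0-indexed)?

U+00C4 → 2-byte form C3 84 at offsets 0–1.
U+1213E → 4-byte form F0 92 84 BE at offsets 2–5.
Offset 3 falls in char 2's range; it's byte 2 of F0 92 84 BE = 0x92.

0x92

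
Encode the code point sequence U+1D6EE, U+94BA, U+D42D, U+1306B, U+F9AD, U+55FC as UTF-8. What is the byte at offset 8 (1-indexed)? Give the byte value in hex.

0xED

1-indexed offset 8 is 0-indexed offset 7.
U+1D6EE → 4-byte form F0 9D 9B AE at offsets 0–3.
U+94BA → 3-byte form E9 92 BA at offsets 4–6.
U+D42D → 3-byte form ED 90 AD at offsets 7–9.
Offset 7 falls in char 3's range; it's byte 1 of ED 90 AD = 0xED.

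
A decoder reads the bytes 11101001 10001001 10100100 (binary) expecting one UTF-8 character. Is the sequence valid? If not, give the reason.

valid

Leading byte 0xE9 = 11101001 → 3-byte form.
Continuation bytes 0x89=10001001, 0xA4=10100100 all match 10xxxxxx.
Decoded value 0x9264 is ≥ 0x800 (shortest form) and not a surrogate.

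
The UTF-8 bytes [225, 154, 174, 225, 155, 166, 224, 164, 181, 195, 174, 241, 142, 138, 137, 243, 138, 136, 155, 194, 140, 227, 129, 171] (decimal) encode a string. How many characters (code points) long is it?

8

Byte at offset 0: 0xE1 = 11100001 → 3-byte char (#1). Advance 3.
Byte at offset 3: 0xE1 = 11100001 → 3-byte char (#2). Advance 3.
Byte at offset 6: 0xE0 = 11100000 → 3-byte char (#3). Advance 3.
Byte at offset 9: 0xC3 = 11000011 → 2-byte char (#4). Advance 2.
Byte at offset 11: 0xF1 = 11110001 → 4-byte char (#5). Advance 4.
Byte at offset 15: 0xF3 = 11110011 → 4-byte char (#6). Advance 4.
Byte at offset 19: 0xC2 = 11000010 → 2-byte char (#7). Advance 2.
Byte at offset 21: 0xE3 = 11100011 → 3-byte char (#8). Advance 3.
Reached end at offset 24 after 8 code points.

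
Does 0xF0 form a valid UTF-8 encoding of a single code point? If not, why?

invalid (sequence truncated)

Leading byte 0xF0 = 11110000 → 4-byte form, but only 1 byte is present.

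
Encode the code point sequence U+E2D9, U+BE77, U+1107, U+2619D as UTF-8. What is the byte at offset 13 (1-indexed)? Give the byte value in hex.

0x9D

1-indexed offset 13 is 0-indexed offset 12.
U+E2D9 → 3-byte form EE 8B 99 at offsets 0–2.
U+BE77 → 3-byte form EB B9 B7 at offsets 3–5.
U+1107 → 3-byte form E1 84 87 at offsets 6–8.
U+2619D → 4-byte form F0 A6 86 9D at offsets 9–12.
Offset 12 falls in char 4's range; it's byte 4 of F0 A6 86 9D = 0x9D.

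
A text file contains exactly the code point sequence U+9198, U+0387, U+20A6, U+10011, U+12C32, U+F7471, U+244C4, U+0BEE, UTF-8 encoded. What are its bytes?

U+9198: 3-byte form → E9 86 98.
U+0387: 2-byte form → CE 87.
U+20A6: 3-byte form → E2 82 A6.
U+10011: 4-byte form → F0 90 80 91.
U+12C32: 4-byte form → F0 92 B0 B2.
U+F7471: 4-byte form → F3 B7 91 B1.
U+244C4: 4-byte form → F0 A4 93 84.
U+0BEE: 3-byte form → E0 AF AE.
Concatenated (27 bytes): E9 86 98 CE 87 E2 82 A6 F0 90 80 91 F0 92 B0 B2 F3 B7 91 B1 F0 A4 93 84 E0 AF AE.

E9 86 98 CE 87 E2 82 A6 F0 90 80 91 F0 92 B0 B2 F3 B7 91 B1 F0 A4 93 84 E0 AF AE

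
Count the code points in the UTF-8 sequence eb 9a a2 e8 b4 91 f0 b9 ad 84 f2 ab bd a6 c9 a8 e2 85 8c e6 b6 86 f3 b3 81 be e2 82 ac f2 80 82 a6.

10

Byte at offset 0: 0xEB = 11101011 → 3-byte char (#1). Advance 3.
Byte at offset 3: 0xE8 = 11101000 → 3-byte char (#2). Advance 3.
Byte at offset 6: 0xF0 = 11110000 → 4-byte char (#3). Advance 4.
Byte at offset 10: 0xF2 = 11110010 → 4-byte char (#4). Advance 4.
Byte at offset 14: 0xC9 = 11001001 → 2-byte char (#5). Advance 2.
Byte at offset 16: 0xE2 = 11100010 → 3-byte char (#6). Advance 3.
Byte at offset 19: 0xE6 = 11100110 → 3-byte char (#7). Advance 3.
Byte at offset 22: 0xF3 = 11110011 → 4-byte char (#8). Advance 4.
Byte at offset 26: 0xE2 = 11100010 → 3-byte char (#9). Advance 3.
Byte at offset 29: 0xF2 = 11110010 → 4-byte char (#10). Advance 4.
Reached end at offset 33 after 10 code points.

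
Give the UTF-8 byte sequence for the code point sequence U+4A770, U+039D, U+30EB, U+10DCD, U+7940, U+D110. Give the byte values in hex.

F1 8A 9D B0 CE 9D E3 83 AB F0 90 B7 8D E7 A5 80 ED 84 90

U+4A770: 4-byte form → F1 8A 9D B0.
U+039D: 2-byte form → CE 9D.
U+30EB: 3-byte form → E3 83 AB.
U+10DCD: 4-byte form → F0 90 B7 8D.
U+7940: 3-byte form → E7 A5 80.
U+D110: 3-byte form → ED 84 90.
Concatenated (19 bytes): F1 8A 9D B0 CE 9D E3 83 AB F0 90 B7 8D E7 A5 80 ED 84 90.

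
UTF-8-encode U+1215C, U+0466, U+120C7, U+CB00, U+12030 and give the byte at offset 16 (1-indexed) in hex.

0x80

1-indexed offset 16 is 0-indexed offset 15.
U+1215C → 4-byte form F0 92 85 9C at offsets 0–3.
U+0466 → 2-byte form D1 A6 at offsets 4–5.
U+120C7 → 4-byte form F0 92 83 87 at offsets 6–9.
U+CB00 → 3-byte form EC AC 80 at offsets 10–12.
U+12030 → 4-byte form F0 92 80 B0 at offsets 13–16.
Offset 15 falls in char 5's range; it's byte 3 of F0 92 80 B0 = 0x80.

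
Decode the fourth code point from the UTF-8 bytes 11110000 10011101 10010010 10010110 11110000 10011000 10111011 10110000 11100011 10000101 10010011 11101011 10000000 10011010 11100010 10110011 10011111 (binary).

Offset 0: leading byte 0xF0 = 11110000 → 4-byte char #1 = F0 9D 92 96.
Offset 4: leading byte 0xF0 = 11110000 → 4-byte char #2 = F0 98 BB B0.
Offset 8: leading byte 0xE3 = 11100011 → 3-byte char #3 = E3 85 93.
Offset 11: leading byte 0xEB = 11101011 → 3-byte char #4 = EB 80 9A.
Leading byte 0xEB = 11101011 matches 1110xxxx → 3-byte sequence.
Byte 1: 0xEB = 11101011, payload 1011 (4 bits).
Byte 2: 0x80 = 10000000 (10xxxxxx ✓), payload 000000.
Byte 3: 0x9A = 10011010 (10xxxxxx ✓), payload 011010.
Concatenate: 1011000000011010 = 0xB01A (16 bits → U+B01A).

U+B01A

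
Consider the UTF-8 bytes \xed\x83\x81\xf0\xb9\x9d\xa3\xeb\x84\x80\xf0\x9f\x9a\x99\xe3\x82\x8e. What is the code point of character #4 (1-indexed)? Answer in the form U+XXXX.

U+1F699

Offset 0: leading byte 0xED = 11101101 → 3-byte char #1 = ED 83 81.
Offset 3: leading byte 0xF0 = 11110000 → 4-byte char #2 = F0 B9 9D A3.
Offset 7: leading byte 0xEB = 11101011 → 3-byte char #3 = EB 84 80.
Offset 10: leading byte 0xF0 = 11110000 → 4-byte char #4 = F0 9F 9A 99.
Leading byte 0xF0 = 11110000 matches 11110xxx → 4-byte sequence.
Byte 1: 0xF0 = 11110000, payload 000 (3 bits).
Byte 2: 0x9F = 10011111 (10xxxxxx ✓), payload 011111.
Byte 3: 0x9A = 10011010 (10xxxxxx ✓), payload 011010.
Byte 4: 0x99 = 10011001 (10xxxxxx ✓), payload 011001.
Concatenate: 000011111011010011001 = 0x1F699 (21 bits → U+1F699).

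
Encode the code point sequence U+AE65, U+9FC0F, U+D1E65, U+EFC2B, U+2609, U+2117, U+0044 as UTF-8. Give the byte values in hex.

U+AE65: 3-byte form → EA B9 A5.
U+9FC0F: 4-byte form → F2 9F B0 8F.
U+D1E65: 4-byte form → F3 91 B9 A5.
U+EFC2B: 4-byte form → F3 AF B0 AB.
U+2609: 3-byte form → E2 98 89.
U+2117: 3-byte form → E2 84 97.
U+0044: 1-byte form → 44.
Concatenated (22 bytes): EA B9 A5 F2 9F B0 8F F3 91 B9 A5 F3 AF B0 AB E2 98 89 E2 84 97 44.

EA B9 A5 F2 9F B0 8F F3 91 B9 A5 F3 AF B0 AB E2 98 89 E2 84 97 44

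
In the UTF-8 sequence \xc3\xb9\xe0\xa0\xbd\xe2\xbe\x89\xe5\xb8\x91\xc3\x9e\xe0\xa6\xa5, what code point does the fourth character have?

Offset 0: leading byte 0xC3 = 11000011 → 2-byte char #1 = C3 B9.
Offset 2: leading byte 0xE0 = 11100000 → 3-byte char #2 = E0 A0 BD.
Offset 5: leading byte 0xE2 = 11100010 → 3-byte char #3 = E2 BE 89.
Offset 8: leading byte 0xE5 = 11100101 → 3-byte char #4 = E5 B8 91.
Leading byte 0xE5 = 11100101 matches 1110xxxx → 3-byte sequence.
Byte 1: 0xE5 = 11100101, payload 0101 (4 bits).
Byte 2: 0xB8 = 10111000 (10xxxxxx ✓), payload 111000.
Byte 3: 0x91 = 10010001 (10xxxxxx ✓), payload 010001.
Concatenate: 0101111000010001 = 0x5E11 (16 bits → U+5E11).

U+5E11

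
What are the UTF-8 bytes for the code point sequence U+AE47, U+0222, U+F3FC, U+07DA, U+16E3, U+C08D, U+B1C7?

EA B9 87 C8 A2 EF 8F BC DF 9A E1 9B A3 EC 82 8D EB 87 87

U+AE47: 3-byte form → EA B9 87.
U+0222: 2-byte form → C8 A2.
U+F3FC: 3-byte form → EF 8F BC.
U+07DA: 2-byte form → DF 9A.
U+16E3: 3-byte form → E1 9B A3.
U+C08D: 3-byte form → EC 82 8D.
U+B1C7: 3-byte form → EB 87 87.
Concatenated (19 bytes): EA B9 87 C8 A2 EF 8F BC DF 9A E1 9B A3 EC 82 8D EB 87 87.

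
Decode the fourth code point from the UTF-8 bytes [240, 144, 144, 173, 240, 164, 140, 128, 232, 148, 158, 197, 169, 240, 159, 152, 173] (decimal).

U+0169

Offset 0: leading byte 0xF0 = 11110000 → 4-byte char #1 = F0 90 90 AD.
Offset 4: leading byte 0xF0 = 11110000 → 4-byte char #2 = F0 A4 8C 80.
Offset 8: leading byte 0xE8 = 11101000 → 3-byte char #3 = E8 94 9E.
Offset 11: leading byte 0xC5 = 11000101 → 2-byte char #4 = C5 A9.
Leading byte 0xC5 = 11000101 matches 110xxxxx → 2-byte sequence.
Byte 1: 0xC5 = 11000101, payload 00101 (5 bits).
Byte 2: 0xA9 = 10101001 (10xxxxxx ✓), payload 101001.
Concatenate: 00101101001 = 0x169 (11 bits → U+0169).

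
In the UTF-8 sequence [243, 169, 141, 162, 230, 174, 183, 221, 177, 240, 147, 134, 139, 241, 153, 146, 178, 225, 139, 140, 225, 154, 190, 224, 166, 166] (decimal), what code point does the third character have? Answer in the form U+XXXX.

U+0771

Offset 0: leading byte 0xF3 = 11110011 → 4-byte char #1 = F3 A9 8D A2.
Offset 4: leading byte 0xE6 = 11100110 → 3-byte char #2 = E6 AE B7.
Offset 7: leading byte 0xDD = 11011101 → 2-byte char #3 = DD B1.
Leading byte 0xDD = 11011101 matches 110xxxxx → 2-byte sequence.
Byte 1: 0xDD = 11011101, payload 11101 (5 bits).
Byte 2: 0xB1 = 10110001 (10xxxxxx ✓), payload 110001.
Concatenate: 11101110001 = 0x771 (11 bits → U+0771).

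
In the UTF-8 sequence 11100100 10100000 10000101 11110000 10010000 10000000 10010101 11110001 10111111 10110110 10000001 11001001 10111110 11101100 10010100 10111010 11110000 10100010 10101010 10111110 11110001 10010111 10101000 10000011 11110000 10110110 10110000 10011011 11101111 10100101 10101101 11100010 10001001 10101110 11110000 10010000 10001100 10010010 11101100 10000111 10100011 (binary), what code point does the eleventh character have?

U+10312

Offset 0: leading byte 0xE4 = 11100100 → 3-byte char #1 = E4 A0 85.
Offset 3: leading byte 0xF0 = 11110000 → 4-byte char #2 = F0 90 80 95.
Offset 7: leading byte 0xF1 = 11110001 → 4-byte char #3 = F1 BF B6 81.
Offset 11: leading byte 0xC9 = 11001001 → 2-byte char #4 = C9 BE.
Offset 13: leading byte 0xEC = 11101100 → 3-byte char #5 = EC 94 BA.
Offset 16: leading byte 0xF0 = 11110000 → 4-byte char #6 = F0 A2 AA BE.
Offset 20: leading byte 0xF1 = 11110001 → 4-byte char #7 = F1 97 A8 83.
Offset 24: leading byte 0xF0 = 11110000 → 4-byte char #8 = F0 B6 B0 9B.
Offset 28: leading byte 0xEF = 11101111 → 3-byte char #9 = EF A5 AD.
Offset 31: leading byte 0xE2 = 11100010 → 3-byte char #10 = E2 89 AE.
Offset 34: leading byte 0xF0 = 11110000 → 4-byte char #11 = F0 90 8C 92.
Leading byte 0xF0 = 11110000 matches 11110xxx → 4-byte sequence.
Byte 1: 0xF0 = 11110000, payload 000 (3 bits).
Byte 2: 0x90 = 10010000 (10xxxxxx ✓), payload 010000.
Byte 3: 0x8C = 10001100 (10xxxxxx ✓), payload 001100.
Byte 4: 0x92 = 10010010 (10xxxxxx ✓), payload 010010.
Concatenate: 000010000001100010010 = 0x10312 (21 bits → U+10312).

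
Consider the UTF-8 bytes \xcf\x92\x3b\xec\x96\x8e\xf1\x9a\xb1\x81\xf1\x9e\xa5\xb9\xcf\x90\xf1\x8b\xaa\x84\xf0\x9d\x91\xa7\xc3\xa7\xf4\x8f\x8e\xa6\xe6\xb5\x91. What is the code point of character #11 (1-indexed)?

Offset 0: leading byte 0xCF = 11001111 → 2-byte char #1 = CF 92.
Offset 2: leading byte 0x3B = 00111011 → 1-byte char #2 = 3B.
Offset 3: leading byte 0xEC = 11101100 → 3-byte char #3 = EC 96 8E.
Offset 6: leading byte 0xF1 = 11110001 → 4-byte char #4 = F1 9A B1 81.
Offset 10: leading byte 0xF1 = 11110001 → 4-byte char #5 = F1 9E A5 B9.
Offset 14: leading byte 0xCF = 11001111 → 2-byte char #6 = CF 90.
Offset 16: leading byte 0xF1 = 11110001 → 4-byte char #7 = F1 8B AA 84.
Offset 20: leading byte 0xF0 = 11110000 → 4-byte char #8 = F0 9D 91 A7.
Offset 24: leading byte 0xC3 = 11000011 → 2-byte char #9 = C3 A7.
Offset 26: leading byte 0xF4 = 11110100 → 4-byte char #10 = F4 8F 8E A6.
Offset 30: leading byte 0xE6 = 11100110 → 3-byte char #11 = E6 B5 91.
Leading byte 0xE6 = 11100110 matches 1110xxxx → 3-byte sequence.
Byte 1: 0xE6 = 11100110, payload 0110 (4 bits).
Byte 2: 0xB5 = 10110101 (10xxxxxx ✓), payload 110101.
Byte 3: 0x91 = 10010001 (10xxxxxx ✓), payload 010001.
Concatenate: 0110110101010001 = 0x6D51 (16 bits → U+6D51).

U+6D51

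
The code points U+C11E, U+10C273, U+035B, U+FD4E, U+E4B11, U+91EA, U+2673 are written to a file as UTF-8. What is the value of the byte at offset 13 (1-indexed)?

0xF3

1-indexed offset 13 is 0-indexed offset 12.
U+C11E → 3-byte form EC 84 9E at offsets 0–2.
U+10C273 → 4-byte form F4 8C 89 B3 at offsets 3–6.
U+035B → 2-byte form CD 9B at offsets 7–8.
U+FD4E → 3-byte form EF B5 8E at offsets 9–11.
U+E4B11 → 4-byte form F3 A4 AC 91 at offsets 12–15.
Offset 12 falls in char 5's range; it's byte 1 of F3 A4 AC 91 = 0xF3.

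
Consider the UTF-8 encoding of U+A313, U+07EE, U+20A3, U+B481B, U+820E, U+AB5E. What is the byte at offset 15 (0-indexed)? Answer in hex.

0xEA

U+A313 → 3-byte form EA 8C 93 at offsets 0–2.
U+07EE → 2-byte form DF AE at offsets 3–4.
U+20A3 → 3-byte form E2 82 A3 at offsets 5–7.
U+B481B → 4-byte form F2 B4 A0 9B at offsets 8–11.
U+820E → 3-byte form E8 88 8E at offsets 12–14.
U+AB5E → 3-byte form EA AD 9E at offsets 15–17.
Offset 15 falls in char 6's range; it's byte 1 of EA AD 9E = 0xEA.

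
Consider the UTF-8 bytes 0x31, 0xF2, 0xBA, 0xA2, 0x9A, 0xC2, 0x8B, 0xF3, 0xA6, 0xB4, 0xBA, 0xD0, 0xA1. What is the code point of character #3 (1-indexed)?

Offset 0: leading byte 0x31 = 00110001 → 1-byte char #1 = 31.
Offset 1: leading byte 0xF2 = 11110010 → 4-byte char #2 = F2 BA A2 9A.
Offset 5: leading byte 0xC2 = 11000010 → 2-byte char #3 = C2 8B.
Leading byte 0xC2 = 11000010 matches 110xxxxx → 2-byte sequence.
Byte 1: 0xC2 = 11000010, payload 00010 (5 bits).
Byte 2: 0x8B = 10001011 (10xxxxxx ✓), payload 001011.
Concatenate: 00010001011 = 0x8B (11 bits → U+008B).

U+008B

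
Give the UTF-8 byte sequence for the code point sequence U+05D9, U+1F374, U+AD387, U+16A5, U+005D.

U+05D9: 2-byte form → D7 99.
U+1F374: 4-byte form → F0 9F 8D B4.
U+AD387: 4-byte form → F2 AD 8E 87.
U+16A5: 3-byte form → E1 9A A5.
U+005D: 1-byte form → 5D.
Concatenated (14 bytes): D7 99 F0 9F 8D B4 F2 AD 8E 87 E1 9A A5 5D.

D7 99 F0 9F 8D B4 F2 AD 8E 87 E1 9A A5 5D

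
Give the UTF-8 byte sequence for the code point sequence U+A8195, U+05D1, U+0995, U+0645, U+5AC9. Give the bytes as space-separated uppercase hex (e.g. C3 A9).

U+A8195: 4-byte form → F2 A8 86 95.
U+05D1: 2-byte form → D7 91.
U+0995: 3-byte form → E0 A6 95.
U+0645: 2-byte form → D9 85.
U+5AC9: 3-byte form → E5 AB 89.
Concatenated (14 bytes): F2 A8 86 95 D7 91 E0 A6 95 D9 85 E5 AB 89.

F2 A8 86 95 D7 91 E0 A6 95 D9 85 E5 AB 89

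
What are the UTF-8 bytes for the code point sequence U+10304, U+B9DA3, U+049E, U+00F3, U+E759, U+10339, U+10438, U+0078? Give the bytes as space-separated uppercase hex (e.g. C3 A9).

F0 90 8C 84 F2 B9 B6 A3 D2 9E C3 B3 EE 9D 99 F0 90 8C B9 F0 90 90 B8 78

U+10304: 4-byte form → F0 90 8C 84.
U+B9DA3: 4-byte form → F2 B9 B6 A3.
U+049E: 2-byte form → D2 9E.
U+00F3: 2-byte form → C3 B3.
U+E759: 3-byte form → EE 9D 99.
U+10339: 4-byte form → F0 90 8C B9.
U+10438: 4-byte form → F0 90 90 B8.
U+0078: 1-byte form → 78.
Concatenated (24 bytes): F0 90 8C 84 F2 B9 B6 A3 D2 9E C3 B3 EE 9D 99 F0 90 8C B9 F0 90 90 B8 78.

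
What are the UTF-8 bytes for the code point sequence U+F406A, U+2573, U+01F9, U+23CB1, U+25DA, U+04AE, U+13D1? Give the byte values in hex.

F3 B4 81 AA E2 95 B3 C7 B9 F0 A3 B2 B1 E2 97 9A D2 AE E1 8F 91

U+F406A: 4-byte form → F3 B4 81 AA.
U+2573: 3-byte form → E2 95 B3.
U+01F9: 2-byte form → C7 B9.
U+23CB1: 4-byte form → F0 A3 B2 B1.
U+25DA: 3-byte form → E2 97 9A.
U+04AE: 2-byte form → D2 AE.
U+13D1: 3-byte form → E1 8F 91.
Concatenated (21 bytes): F3 B4 81 AA E2 95 B3 C7 B9 F0 A3 B2 B1 E2 97 9A D2 AE E1 8F 91.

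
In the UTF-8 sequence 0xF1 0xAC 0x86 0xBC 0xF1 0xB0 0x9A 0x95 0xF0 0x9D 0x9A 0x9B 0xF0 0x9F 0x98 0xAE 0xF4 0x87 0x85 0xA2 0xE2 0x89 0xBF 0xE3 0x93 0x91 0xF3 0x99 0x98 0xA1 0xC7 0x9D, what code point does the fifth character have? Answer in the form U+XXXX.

U+107162

Offset 0: leading byte 0xF1 = 11110001 → 4-byte char #1 = F1 AC 86 BC.
Offset 4: leading byte 0xF1 = 11110001 → 4-byte char #2 = F1 B0 9A 95.
Offset 8: leading byte 0xF0 = 11110000 → 4-byte char #3 = F0 9D 9A 9B.
Offset 12: leading byte 0xF0 = 11110000 → 4-byte char #4 = F0 9F 98 AE.
Offset 16: leading byte 0xF4 = 11110100 → 4-byte char #5 = F4 87 85 A2.
Leading byte 0xF4 = 11110100 matches 11110xxx → 4-byte sequence.
Byte 1: 0xF4 = 11110100, payload 100 (3 bits).
Byte 2: 0x87 = 10000111 (10xxxxxx ✓), payload 000111.
Byte 3: 0x85 = 10000101 (10xxxxxx ✓), payload 000101.
Byte 4: 0xA2 = 10100010 (10xxxxxx ✓), payload 100010.
Concatenate: 100000111000101100010 = 0x107162 (21 bits → U+107162).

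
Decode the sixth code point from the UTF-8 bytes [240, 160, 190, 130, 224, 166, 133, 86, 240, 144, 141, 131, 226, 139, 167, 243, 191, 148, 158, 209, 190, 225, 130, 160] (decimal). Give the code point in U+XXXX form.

Offset 0: leading byte 0xF0 = 11110000 → 4-byte char #1 = F0 A0 BE 82.
Offset 4: leading byte 0xE0 = 11100000 → 3-byte char #2 = E0 A6 85.
Offset 7: leading byte 0x56 = 01010110 → 1-byte char #3 = 56.
Offset 8: leading byte 0xF0 = 11110000 → 4-byte char #4 = F0 90 8D 83.
Offset 12: leading byte 0xE2 = 11100010 → 3-byte char #5 = E2 8B A7.
Offset 15: leading byte 0xF3 = 11110011 → 4-byte char #6 = F3 BF 94 9E.
Leading byte 0xF3 = 11110011 matches 11110xxx → 4-byte sequence.
Byte 1: 0xF3 = 11110011, payload 011 (3 bits).
Byte 2: 0xBF = 10111111 (10xxxxxx ✓), payload 111111.
Byte 3: 0x94 = 10010100 (10xxxxxx ✓), payload 010100.
Byte 4: 0x9E = 10011110 (10xxxxxx ✓), payload 011110.
Concatenate: 011111111010100011110 = 0xFF51E (21 bits → U+FF51E).

U+FF51E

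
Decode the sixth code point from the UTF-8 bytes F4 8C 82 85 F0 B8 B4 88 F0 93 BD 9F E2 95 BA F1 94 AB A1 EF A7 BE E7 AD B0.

U+F9FE

Offset 0: leading byte 0xF4 = 11110100 → 4-byte char #1 = F4 8C 82 85.
Offset 4: leading byte 0xF0 = 11110000 → 4-byte char #2 = F0 B8 B4 88.
Offset 8: leading byte 0xF0 = 11110000 → 4-byte char #3 = F0 93 BD 9F.
Offset 12: leading byte 0xE2 = 11100010 → 3-byte char #4 = E2 95 BA.
Offset 15: leading byte 0xF1 = 11110001 → 4-byte char #5 = F1 94 AB A1.
Offset 19: leading byte 0xEF = 11101111 → 3-byte char #6 = EF A7 BE.
Leading byte 0xEF = 11101111 matches 1110xxxx → 3-byte sequence.
Byte 1: 0xEF = 11101111, payload 1111 (4 bits).
Byte 2: 0xA7 = 10100111 (10xxxxxx ✓), payload 100111.
Byte 3: 0xBE = 10111110 (10xxxxxx ✓), payload 111110.
Concatenate: 1111100111111110 = 0xF9FE (16 bits → U+F9FE).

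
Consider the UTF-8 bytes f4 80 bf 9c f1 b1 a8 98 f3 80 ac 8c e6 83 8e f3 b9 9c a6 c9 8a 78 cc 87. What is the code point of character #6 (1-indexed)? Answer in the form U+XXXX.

U+024A

Offset 0: leading byte 0xF4 = 11110100 → 4-byte char #1 = F4 80 BF 9C.
Offset 4: leading byte 0xF1 = 11110001 → 4-byte char #2 = F1 B1 A8 98.
Offset 8: leading byte 0xF3 = 11110011 → 4-byte char #3 = F3 80 AC 8C.
Offset 12: leading byte 0xE6 = 11100110 → 3-byte char #4 = E6 83 8E.
Offset 15: leading byte 0xF3 = 11110011 → 4-byte char #5 = F3 B9 9C A6.
Offset 19: leading byte 0xC9 = 11001001 → 2-byte char #6 = C9 8A.
Leading byte 0xC9 = 11001001 matches 110xxxxx → 2-byte sequence.
Byte 1: 0xC9 = 11001001, payload 01001 (5 bits).
Byte 2: 0x8A = 10001010 (10xxxxxx ✓), payload 001010.
Concatenate: 01001001010 = 0x24A (11 bits → U+024A).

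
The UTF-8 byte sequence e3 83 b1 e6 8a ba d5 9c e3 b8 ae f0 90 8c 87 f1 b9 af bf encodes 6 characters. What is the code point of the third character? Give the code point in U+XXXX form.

U+055C

Offset 0: leading byte 0xE3 = 11100011 → 3-byte char #1 = E3 83 B1.
Offset 3: leading byte 0xE6 = 11100110 → 3-byte char #2 = E6 8A BA.
Offset 6: leading byte 0xD5 = 11010101 → 2-byte char #3 = D5 9C.
Leading byte 0xD5 = 11010101 matches 110xxxxx → 2-byte sequence.
Byte 1: 0xD5 = 11010101, payload 10101 (5 bits).
Byte 2: 0x9C = 10011100 (10xxxxxx ✓), payload 011100.
Concatenate: 10101011100 = 0x55C (11 bits → U+055C).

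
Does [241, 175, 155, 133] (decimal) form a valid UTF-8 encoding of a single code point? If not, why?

valid

Leading byte 0xF1 = 11110001 → 4-byte form.
Continuation bytes 0xAF=10101111, 0x9B=10011011, 0x85=10000101 all match 10xxxxxx.
Decoded value 0x6F6C5 is ≥ 0x10000 (shortest form) and not a surrogate.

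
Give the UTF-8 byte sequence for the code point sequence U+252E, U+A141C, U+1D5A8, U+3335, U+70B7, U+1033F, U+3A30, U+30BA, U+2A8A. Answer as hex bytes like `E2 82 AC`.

E2 94 AE F2 A1 90 9C F0 9D 96 A8 E3 8C B5 E7 82 B7 F0 90 8C BF E3 A8 B0 E3 82 BA E2 AA 8A

U+252E: 3-byte form → E2 94 AE.
U+A141C: 4-byte form → F2 A1 90 9C.
U+1D5A8: 4-byte form → F0 9D 96 A8.
U+3335: 3-byte form → E3 8C B5.
U+70B7: 3-byte form → E7 82 B7.
U+1033F: 4-byte form → F0 90 8C BF.
U+3A30: 3-byte form → E3 A8 B0.
U+30BA: 3-byte form → E3 82 BA.
U+2A8A: 3-byte form → E2 AA 8A.
Concatenated (30 bytes): E2 94 AE F2 A1 90 9C F0 9D 96 A8 E3 8C B5 E7 82 B7 F0 90 8C BF E3 A8 B0 E3 82 BA E2 AA 8A.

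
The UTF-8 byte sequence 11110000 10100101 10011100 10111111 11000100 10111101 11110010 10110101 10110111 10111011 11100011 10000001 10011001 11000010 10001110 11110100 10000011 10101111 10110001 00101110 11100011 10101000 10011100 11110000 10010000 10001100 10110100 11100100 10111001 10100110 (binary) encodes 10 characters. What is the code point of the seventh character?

U+002E

Offset 0: leading byte 0xF0 = 11110000 → 4-byte char #1 = F0 A5 9C BF.
Offset 4: leading byte 0xC4 = 11000100 → 2-byte char #2 = C4 BD.
Offset 6: leading byte 0xF2 = 11110010 → 4-byte char #3 = F2 B5 B7 BB.
Offset 10: leading byte 0xE3 = 11100011 → 3-byte char #4 = E3 81 99.
Offset 13: leading byte 0xC2 = 11000010 → 2-byte char #5 = C2 8E.
Offset 15: leading byte 0xF4 = 11110100 → 4-byte char #6 = F4 83 AF B1.
Offset 19: leading byte 0x2E = 00101110 → 1-byte char #7 = 2E.
Leading byte 0x2E = 00101110 matches 0xxxxxxx → 1-byte sequence.
Byte 1: 0x2E = 00101110, payload 0101110 (7 bits).
Concatenate: 0101110 = 0x2E (7 bits → U+002E).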